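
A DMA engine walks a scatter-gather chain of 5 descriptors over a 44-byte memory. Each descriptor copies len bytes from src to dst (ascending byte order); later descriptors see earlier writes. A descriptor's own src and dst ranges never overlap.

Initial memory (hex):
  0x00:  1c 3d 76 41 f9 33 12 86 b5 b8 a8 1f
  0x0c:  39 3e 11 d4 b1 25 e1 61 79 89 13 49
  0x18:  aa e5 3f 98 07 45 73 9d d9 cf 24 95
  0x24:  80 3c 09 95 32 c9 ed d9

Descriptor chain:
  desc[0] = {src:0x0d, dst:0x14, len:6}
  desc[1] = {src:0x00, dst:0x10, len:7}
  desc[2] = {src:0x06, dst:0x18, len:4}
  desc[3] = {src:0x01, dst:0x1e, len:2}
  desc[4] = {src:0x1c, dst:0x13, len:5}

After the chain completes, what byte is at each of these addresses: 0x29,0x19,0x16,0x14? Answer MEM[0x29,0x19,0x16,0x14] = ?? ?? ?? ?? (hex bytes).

MEM[0x29,0x19,0x16,0x14] = c9 86 76 45

[0] 0x0d->0x14 len=6 : 3e 11 d4 b1 25 e1
[1] 0x00->0x10 len=7 : 1c 3d 76 41 f9 33 12
[2] 0x06->0x18 len=4 : 12 86 b5 b8
[3] 0x01->0x1e len=2 : 3d 76
[4] 0x1c->0x13 len=5 : 07 45 3d 76 d9
query mem[0x29]=0xc9, mem[0x19]=0x86, mem[0x16]=0x76, mem[0x14]=0x45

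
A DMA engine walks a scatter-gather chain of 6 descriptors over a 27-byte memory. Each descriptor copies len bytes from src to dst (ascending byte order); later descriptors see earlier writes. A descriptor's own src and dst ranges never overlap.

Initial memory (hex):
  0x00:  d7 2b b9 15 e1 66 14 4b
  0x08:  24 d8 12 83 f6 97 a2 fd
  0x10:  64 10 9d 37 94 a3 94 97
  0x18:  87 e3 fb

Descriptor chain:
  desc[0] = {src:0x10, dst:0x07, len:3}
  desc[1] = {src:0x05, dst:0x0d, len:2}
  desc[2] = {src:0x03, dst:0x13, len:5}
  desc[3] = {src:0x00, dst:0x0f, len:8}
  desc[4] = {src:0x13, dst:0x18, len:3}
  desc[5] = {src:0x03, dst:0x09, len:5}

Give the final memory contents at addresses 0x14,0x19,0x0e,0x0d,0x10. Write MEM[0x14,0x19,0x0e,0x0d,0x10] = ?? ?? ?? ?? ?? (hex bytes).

  after D0: wrote 3B at 0x07 = 64109d
  after D1: wrote 2B at 0x0d = 6614
  after D2: wrote 5B at 0x13 = 15e1661464
  after D3: wrote 8B at 0x0f = d72bb915e1661464
  after D4: wrote 3B at 0x18 = e16614
  after D5: wrote 5B at 0x09 = 15e1661464
query mem[0x14]=0x66, mem[0x19]=0x66, mem[0x0e]=0x14, mem[0x0d]=0x64, mem[0x10]=0x2b

MEM[0x14,0x19,0x0e,0x0d,0x10] = 66 66 14 64 2b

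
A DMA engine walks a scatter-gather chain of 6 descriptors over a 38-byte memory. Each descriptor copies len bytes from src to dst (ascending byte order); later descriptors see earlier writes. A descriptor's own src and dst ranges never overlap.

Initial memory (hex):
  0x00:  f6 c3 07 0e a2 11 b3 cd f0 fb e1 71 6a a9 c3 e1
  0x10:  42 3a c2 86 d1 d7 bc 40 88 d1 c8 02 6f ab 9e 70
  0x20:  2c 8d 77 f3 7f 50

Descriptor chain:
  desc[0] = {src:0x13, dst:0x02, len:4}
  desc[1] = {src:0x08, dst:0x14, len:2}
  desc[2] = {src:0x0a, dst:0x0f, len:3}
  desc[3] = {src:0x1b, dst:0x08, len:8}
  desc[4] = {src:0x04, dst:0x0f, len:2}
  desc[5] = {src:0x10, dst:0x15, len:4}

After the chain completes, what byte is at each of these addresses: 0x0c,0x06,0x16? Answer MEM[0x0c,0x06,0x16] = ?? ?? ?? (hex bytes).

MEM[0x0c,0x06,0x16] = 70 b3 6a

D0: mem[0x02..0x05] <- [86 d1 d7 bc]
D1: mem[0x14..0x15] <- [f0 fb]
D2: mem[0x0f..0x11] <- [e1 71 6a]
D3: mem[0x08..0x0f] <- [02 6f ab 9e 70 2c 8d 77]
D4: mem[0x0f..0x10] <- [d7 bc]
D5: mem[0x15..0x18] <- [bc 6a c2 86]
query mem[0x0c]=0x70, mem[0x06]=0xb3, mem[0x16]=0x6a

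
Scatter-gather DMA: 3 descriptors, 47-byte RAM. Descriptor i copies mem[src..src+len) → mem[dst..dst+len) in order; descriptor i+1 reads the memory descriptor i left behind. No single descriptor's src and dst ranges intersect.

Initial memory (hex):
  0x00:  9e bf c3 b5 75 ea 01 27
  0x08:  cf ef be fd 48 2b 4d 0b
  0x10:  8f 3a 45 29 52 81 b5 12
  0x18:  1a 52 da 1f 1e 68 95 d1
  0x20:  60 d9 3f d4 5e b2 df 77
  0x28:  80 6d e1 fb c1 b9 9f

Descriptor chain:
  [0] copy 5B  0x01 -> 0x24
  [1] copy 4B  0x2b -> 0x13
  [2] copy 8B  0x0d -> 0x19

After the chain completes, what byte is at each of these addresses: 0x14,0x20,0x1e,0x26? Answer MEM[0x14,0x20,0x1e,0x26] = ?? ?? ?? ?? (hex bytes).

MEM[0x14,0x20,0x1e,0x26] = c1 c1 45 b5

D0: mem[0x24..0x28] <- [bf c3 b5 75 ea]
D1: mem[0x13..0x16] <- [fb c1 b9 9f]
D2: mem[0x19..0x20] <- [2b 4d 0b 8f 3a 45 fb c1]
query mem[0x14]=0xc1, mem[0x20]=0xc1, mem[0x1e]=0x45, mem[0x26]=0xb5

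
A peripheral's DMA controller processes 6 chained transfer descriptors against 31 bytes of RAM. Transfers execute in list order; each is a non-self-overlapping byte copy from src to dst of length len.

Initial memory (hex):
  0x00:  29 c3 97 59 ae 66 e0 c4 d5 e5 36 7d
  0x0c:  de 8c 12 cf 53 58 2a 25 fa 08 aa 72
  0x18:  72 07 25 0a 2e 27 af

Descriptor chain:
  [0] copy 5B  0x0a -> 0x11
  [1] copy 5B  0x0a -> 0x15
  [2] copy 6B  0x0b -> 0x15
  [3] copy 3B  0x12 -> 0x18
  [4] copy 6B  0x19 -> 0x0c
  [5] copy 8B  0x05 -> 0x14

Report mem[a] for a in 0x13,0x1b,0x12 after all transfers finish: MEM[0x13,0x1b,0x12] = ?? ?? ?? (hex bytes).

MEM[0x13,0x1b,0x12] = de de 7d

  after D0: wrote 5B at 0x11 = 367dde8c12
  after D1: wrote 5B at 0x15 = 367dde8c12
  after D2: wrote 6B at 0x15 = 7dde8c12cf53
  after D3: wrote 3B at 0x18 = 7dde8c
  after D4: wrote 6B at 0x0c = de8c0a2e27af
  after D5: wrote 8B at 0x14 = 66e0c4d5e5367dde
query mem[0x13]=0xde, mem[0x1b]=0xde, mem[0x12]=0x7d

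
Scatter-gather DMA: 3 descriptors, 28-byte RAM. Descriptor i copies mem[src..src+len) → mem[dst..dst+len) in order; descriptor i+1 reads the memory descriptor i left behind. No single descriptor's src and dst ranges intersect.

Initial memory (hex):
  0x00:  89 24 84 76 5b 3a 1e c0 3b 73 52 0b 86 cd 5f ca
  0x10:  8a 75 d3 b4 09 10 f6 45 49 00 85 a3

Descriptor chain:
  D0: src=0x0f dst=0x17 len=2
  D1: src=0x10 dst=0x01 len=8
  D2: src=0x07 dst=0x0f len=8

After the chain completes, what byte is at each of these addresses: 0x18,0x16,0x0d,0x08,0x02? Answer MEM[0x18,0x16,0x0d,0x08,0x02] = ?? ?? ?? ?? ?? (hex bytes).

  after D0: wrote 2B at 0x17 = ca8a
  after D1: wrote 8B at 0x01 = 8a75d3b40910f6ca
  after D2: wrote 8B at 0x0f = f6ca73520b86cd5f
query mem[0x18]=0x8a, mem[0x16]=0x5f, mem[0x0d]=0xcd, mem[0x08]=0xca, mem[0x02]=0x75

MEM[0x18,0x16,0x0d,0x08,0x02] = 8a 5f cd ca 75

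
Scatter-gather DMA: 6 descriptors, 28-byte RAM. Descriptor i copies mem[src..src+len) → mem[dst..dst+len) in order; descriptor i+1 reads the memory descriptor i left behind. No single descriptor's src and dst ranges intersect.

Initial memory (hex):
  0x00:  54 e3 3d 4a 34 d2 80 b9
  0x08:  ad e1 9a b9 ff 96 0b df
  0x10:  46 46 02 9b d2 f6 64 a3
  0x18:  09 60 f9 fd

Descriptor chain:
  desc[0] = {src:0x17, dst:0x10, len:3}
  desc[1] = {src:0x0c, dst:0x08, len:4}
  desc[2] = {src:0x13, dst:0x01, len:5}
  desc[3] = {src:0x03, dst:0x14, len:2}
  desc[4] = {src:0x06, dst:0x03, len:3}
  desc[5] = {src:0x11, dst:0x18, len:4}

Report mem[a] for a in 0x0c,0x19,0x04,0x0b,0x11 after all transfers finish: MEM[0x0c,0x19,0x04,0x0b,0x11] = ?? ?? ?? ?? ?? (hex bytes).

MEM[0x0c,0x19,0x04,0x0b,0x11] = ff 60 b9 df 09

  after D0: wrote 3B at 0x10 = a30960
  after D1: wrote 4B at 0x08 = ff960bdf
  after D2: wrote 5B at 0x01 = 9bd2f664a3
  after D3: wrote 2B at 0x14 = f664
  after D4: wrote 3B at 0x03 = 80b9ff
  after D5: wrote 4B at 0x18 = 09609bf6
query mem[0x0c]=0xff, mem[0x19]=0x60, mem[0x04]=0xb9, mem[0x0b]=0xdf, mem[0x11]=0x09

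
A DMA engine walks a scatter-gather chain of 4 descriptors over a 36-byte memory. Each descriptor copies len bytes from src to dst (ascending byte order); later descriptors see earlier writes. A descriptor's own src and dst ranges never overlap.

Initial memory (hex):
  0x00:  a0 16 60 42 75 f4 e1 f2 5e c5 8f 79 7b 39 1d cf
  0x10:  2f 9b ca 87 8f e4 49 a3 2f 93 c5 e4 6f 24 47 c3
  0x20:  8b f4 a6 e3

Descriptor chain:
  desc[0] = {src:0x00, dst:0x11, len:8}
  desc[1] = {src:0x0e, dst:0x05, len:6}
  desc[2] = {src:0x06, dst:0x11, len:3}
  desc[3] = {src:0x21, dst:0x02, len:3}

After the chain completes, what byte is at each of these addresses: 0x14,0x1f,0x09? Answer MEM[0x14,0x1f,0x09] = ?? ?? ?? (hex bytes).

#0 dst[0x11+8] := {0xa0,0x16,0x60,0x42,0x75,0xf4,0xe1,0xf2}
#1 dst[0x05+6] := {0x1d,0xcf,0x2f,0xa0,0x16,0x60}
#2 dst[0x11+3] := {0xcf,0x2f,0xa0}
#3 dst[0x02+3] := {0xf4,0xa6,0xe3}
query mem[0x14]=0x42, mem[0x1f]=0xc3, mem[0x09]=0x16

MEM[0x14,0x1f,0x09] = 42 c3 16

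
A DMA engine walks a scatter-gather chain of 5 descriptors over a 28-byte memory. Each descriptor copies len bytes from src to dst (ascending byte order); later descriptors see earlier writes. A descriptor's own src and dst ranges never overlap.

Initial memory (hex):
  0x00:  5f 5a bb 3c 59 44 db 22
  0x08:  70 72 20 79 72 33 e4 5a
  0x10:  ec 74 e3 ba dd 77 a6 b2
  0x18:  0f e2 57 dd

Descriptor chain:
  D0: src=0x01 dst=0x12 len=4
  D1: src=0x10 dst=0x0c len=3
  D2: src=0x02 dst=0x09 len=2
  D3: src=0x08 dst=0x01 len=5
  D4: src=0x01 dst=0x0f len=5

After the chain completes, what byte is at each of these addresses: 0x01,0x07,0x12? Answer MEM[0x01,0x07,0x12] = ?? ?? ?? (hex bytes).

#0 dst[0x12+4] := {0x5a,0xbb,0x3c,0x59}
#1 dst[0x0c+3] := {0xec,0x74,0x5a}
#2 dst[0x09+2] := {0xbb,0x3c}
#3 dst[0x01+5] := {0x70,0xbb,0x3c,0x79,0xec}
#4 dst[0x0f+5] := {0x70,0xbb,0x3c,0x79,0xec}
query mem[0x01]=0x70, mem[0x07]=0x22, mem[0x12]=0x79

MEM[0x01,0x07,0x12] = 70 22 79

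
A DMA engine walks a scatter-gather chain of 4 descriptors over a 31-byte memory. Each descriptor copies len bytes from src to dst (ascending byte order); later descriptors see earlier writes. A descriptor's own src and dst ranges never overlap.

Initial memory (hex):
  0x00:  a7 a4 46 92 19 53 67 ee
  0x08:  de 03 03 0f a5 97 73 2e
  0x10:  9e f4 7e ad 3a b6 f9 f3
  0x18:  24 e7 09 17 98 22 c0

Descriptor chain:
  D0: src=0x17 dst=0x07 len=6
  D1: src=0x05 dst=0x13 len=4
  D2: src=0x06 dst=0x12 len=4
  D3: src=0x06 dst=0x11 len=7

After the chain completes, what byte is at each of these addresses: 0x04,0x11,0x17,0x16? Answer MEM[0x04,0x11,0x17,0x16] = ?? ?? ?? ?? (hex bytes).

MEM[0x04,0x11,0x17,0x16] = 19 67 98 17

[0] 0x17->0x07 len=6 : f3 24 e7 09 17 98
[1] 0x05->0x13 len=4 : 53 67 f3 24
[2] 0x06->0x12 len=4 : 67 f3 24 e7
[3] 0x06->0x11 len=7 : 67 f3 24 e7 09 17 98
query mem[0x04]=0x19, mem[0x11]=0x67, mem[0x17]=0x98, mem[0x16]=0x17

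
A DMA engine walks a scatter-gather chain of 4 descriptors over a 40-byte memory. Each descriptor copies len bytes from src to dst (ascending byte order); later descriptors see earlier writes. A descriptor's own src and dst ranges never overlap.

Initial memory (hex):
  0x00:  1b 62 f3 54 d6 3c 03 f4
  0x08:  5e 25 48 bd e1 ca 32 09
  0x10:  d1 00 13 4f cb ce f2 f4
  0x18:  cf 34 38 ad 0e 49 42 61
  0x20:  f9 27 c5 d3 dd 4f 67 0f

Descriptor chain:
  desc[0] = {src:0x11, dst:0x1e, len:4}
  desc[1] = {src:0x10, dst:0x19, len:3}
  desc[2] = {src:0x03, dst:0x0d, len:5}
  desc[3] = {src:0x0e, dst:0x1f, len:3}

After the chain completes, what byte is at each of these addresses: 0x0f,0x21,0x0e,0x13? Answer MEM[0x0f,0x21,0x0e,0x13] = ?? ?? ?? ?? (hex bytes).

[0] 0x11->0x1e len=4 : 00 13 4f cb
[1] 0x10->0x19 len=3 : d1 00 13
[2] 0x03->0x0d len=5 : 54 d6 3c 03 f4
[3] 0x0e->0x1f len=3 : d6 3c 03
query mem[0x0f]=0x3c, mem[0x21]=0x03, mem[0x0e]=0xd6, mem[0x13]=0x4f

MEM[0x0f,0x21,0x0e,0x13] = 3c 03 d6 4f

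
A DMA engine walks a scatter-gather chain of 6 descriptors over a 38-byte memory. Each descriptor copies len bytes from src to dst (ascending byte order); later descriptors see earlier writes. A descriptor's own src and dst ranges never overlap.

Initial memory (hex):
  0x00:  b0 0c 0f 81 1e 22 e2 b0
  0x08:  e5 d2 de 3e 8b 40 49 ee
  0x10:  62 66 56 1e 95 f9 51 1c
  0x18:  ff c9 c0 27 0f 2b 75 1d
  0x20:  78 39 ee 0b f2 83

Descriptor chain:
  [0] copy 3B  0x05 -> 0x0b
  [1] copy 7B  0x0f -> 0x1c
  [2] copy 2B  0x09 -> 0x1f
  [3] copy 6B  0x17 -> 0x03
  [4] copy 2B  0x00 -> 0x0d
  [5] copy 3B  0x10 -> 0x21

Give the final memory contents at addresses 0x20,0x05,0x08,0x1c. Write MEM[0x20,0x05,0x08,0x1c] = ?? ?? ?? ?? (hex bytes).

MEM[0x20,0x05,0x08,0x1c] = de c9 ee ee

  after D0: wrote 3B at 0x0b = 22e2b0
  after D1: wrote 7B at 0x1c = ee6266561e95f9
  after D2: wrote 2B at 0x1f = d2de
  after D3: wrote 6B at 0x03 = 1cffc9c027ee
  after D4: wrote 2B at 0x0d = b00c
  after D5: wrote 3B at 0x21 = 626656
query mem[0x20]=0xde, mem[0x05]=0xc9, mem[0x08]=0xee, mem[0x1c]=0xee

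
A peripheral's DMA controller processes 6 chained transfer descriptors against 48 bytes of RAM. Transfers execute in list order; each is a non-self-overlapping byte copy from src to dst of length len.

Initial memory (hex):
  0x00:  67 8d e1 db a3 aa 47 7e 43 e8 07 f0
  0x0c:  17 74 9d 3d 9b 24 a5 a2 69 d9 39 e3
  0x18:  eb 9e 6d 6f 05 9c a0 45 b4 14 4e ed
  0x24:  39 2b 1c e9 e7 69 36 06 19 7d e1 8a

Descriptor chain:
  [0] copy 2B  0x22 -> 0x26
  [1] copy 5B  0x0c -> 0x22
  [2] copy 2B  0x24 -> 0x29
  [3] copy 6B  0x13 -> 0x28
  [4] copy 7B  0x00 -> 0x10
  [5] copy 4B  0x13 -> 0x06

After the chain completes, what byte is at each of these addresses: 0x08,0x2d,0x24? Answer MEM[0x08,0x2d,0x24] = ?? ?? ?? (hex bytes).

D0: mem[0x26..0x27] <- [4e ed]
D1: mem[0x22..0x26] <- [17 74 9d 3d 9b]
D2: mem[0x29..0x2a] <- [9d 3d]
D3: mem[0x28..0x2d] <- [a2 69 d9 39 e3 eb]
D4: mem[0x10..0x16] <- [67 8d e1 db a3 aa 47]
D5: mem[0x06..0x09] <- [db a3 aa 47]
query mem[0x08]=0xaa, mem[0x2d]=0xeb, mem[0x24]=0x9d

MEM[0x08,0x2d,0x24] = aa eb 9d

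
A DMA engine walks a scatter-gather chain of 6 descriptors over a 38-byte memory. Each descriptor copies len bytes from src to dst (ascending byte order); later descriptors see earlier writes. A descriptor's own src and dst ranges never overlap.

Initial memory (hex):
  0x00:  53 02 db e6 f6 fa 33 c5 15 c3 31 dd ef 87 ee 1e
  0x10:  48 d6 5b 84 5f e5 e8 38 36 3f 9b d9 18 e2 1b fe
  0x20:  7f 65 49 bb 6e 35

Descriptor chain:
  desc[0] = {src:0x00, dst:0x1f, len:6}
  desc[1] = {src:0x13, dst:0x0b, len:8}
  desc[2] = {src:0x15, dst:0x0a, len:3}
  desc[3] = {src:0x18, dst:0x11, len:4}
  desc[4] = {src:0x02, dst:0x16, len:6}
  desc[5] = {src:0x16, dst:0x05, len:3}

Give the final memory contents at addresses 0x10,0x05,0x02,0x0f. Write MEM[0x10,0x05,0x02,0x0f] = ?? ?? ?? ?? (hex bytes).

MEM[0x10,0x05,0x02,0x0f] = 36 db db 38

D0: mem[0x1f..0x24] <- [53 02 db e6 f6 fa]
D1: mem[0x0b..0x12] <- [84 5f e5 e8 38 36 3f 9b]
D2: mem[0x0a..0x0c] <- [e5 e8 38]
D3: mem[0x11..0x14] <- [36 3f 9b d9]
D4: mem[0x16..0x1b] <- [db e6 f6 fa 33 c5]
D5: mem[0x05..0x07] <- [db e6 f6]
query mem[0x10]=0x36, mem[0x05]=0xdb, mem[0x02]=0xdb, mem[0x0f]=0x38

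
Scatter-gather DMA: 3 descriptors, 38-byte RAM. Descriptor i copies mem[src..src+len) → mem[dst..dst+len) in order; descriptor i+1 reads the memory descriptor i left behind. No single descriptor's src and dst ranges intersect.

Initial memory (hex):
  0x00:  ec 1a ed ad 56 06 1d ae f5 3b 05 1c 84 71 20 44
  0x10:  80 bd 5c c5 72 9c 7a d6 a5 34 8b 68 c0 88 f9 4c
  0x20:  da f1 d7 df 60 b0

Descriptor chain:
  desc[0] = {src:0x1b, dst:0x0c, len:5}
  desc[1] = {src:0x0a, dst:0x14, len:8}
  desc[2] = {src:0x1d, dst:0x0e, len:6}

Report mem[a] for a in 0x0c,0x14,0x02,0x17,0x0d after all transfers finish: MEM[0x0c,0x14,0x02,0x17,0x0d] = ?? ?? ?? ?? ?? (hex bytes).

MEM[0x0c,0x14,0x02,0x17,0x0d] = 68 05 ed c0 c0

D0: mem[0x0c..0x10] <- [68 c0 88 f9 4c]
D1: mem[0x14..0x1b] <- [05 1c 68 c0 88 f9 4c bd]
D2: mem[0x0e..0x13] <- [88 f9 4c da f1 d7]
query mem[0x0c]=0x68, mem[0x14]=0x05, mem[0x02]=0xed, mem[0x17]=0xc0, mem[0x0d]=0xc0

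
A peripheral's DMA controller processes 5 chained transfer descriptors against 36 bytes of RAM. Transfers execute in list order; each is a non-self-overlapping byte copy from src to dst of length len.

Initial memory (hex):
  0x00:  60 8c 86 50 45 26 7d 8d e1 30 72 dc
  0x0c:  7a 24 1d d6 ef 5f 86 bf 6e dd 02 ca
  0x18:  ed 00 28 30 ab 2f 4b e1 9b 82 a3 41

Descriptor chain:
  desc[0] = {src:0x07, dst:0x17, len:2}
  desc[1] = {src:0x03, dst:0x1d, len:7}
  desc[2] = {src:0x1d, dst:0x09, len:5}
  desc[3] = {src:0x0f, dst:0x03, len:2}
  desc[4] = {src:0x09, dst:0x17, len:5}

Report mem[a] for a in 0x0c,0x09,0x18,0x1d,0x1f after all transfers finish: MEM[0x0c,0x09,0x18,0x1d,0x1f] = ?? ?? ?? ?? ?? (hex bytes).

[0] 0x07->0x17 len=2 : 8d e1
[1] 0x03->0x1d len=7 : 50 45 26 7d 8d e1 30
[2] 0x1d->0x09 len=5 : 50 45 26 7d 8d
[3] 0x0f->0x03 len=2 : d6 ef
[4] 0x09->0x17 len=5 : 50 45 26 7d 8d
query mem[0x0c]=0x7d, mem[0x09]=0x50, mem[0x18]=0x45, mem[0x1d]=0x50, mem[0x1f]=0x26

MEM[0x0c,0x09,0x18,0x1d,0x1f] = 7d 50 45 50 26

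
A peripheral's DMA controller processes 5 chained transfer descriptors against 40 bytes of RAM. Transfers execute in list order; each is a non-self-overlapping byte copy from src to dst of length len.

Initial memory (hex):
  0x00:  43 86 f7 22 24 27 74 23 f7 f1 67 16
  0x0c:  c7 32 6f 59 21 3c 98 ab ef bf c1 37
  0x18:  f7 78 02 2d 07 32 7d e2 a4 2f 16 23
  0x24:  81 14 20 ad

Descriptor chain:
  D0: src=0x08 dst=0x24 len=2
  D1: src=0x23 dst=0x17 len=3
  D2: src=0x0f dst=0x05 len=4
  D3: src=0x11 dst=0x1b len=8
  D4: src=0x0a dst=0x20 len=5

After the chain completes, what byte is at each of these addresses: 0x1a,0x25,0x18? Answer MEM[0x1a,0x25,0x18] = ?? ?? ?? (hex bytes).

D0: mem[0x24..0x25] <- [f7 f1]
D1: mem[0x17..0x19] <- [23 f7 f1]
D2: mem[0x05..0x08] <- [59 21 3c 98]
D3: mem[0x1b..0x22] <- [3c 98 ab ef bf c1 23 f7]
D4: mem[0x20..0x24] <- [67 16 c7 32 6f]
query mem[0x1a]=0x02, mem[0x25]=0xf1, mem[0x18]=0xf7

MEM[0x1a,0x25,0x18] = 02 f1 f7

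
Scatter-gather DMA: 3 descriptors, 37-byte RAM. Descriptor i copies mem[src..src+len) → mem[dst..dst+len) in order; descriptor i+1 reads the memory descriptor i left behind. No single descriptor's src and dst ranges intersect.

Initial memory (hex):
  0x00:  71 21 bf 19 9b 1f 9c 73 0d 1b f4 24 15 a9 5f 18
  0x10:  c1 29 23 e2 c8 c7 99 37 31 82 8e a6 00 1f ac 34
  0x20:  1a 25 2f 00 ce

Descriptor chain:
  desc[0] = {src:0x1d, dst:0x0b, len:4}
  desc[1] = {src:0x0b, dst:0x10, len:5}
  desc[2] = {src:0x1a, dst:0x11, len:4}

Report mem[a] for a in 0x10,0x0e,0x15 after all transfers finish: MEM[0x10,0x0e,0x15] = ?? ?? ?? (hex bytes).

MEM[0x10,0x0e,0x15] = 1f 1a c7

#0 dst[0x0b+4] := {0x1f,0xac,0x34,0x1a}
#1 dst[0x10+5] := {0x1f,0xac,0x34,0x1a,0x18}
#2 dst[0x11+4] := {0x8e,0xa6,0x00,0x1f}
query mem[0x10]=0x1f, mem[0x0e]=0x1a, mem[0x15]=0xc7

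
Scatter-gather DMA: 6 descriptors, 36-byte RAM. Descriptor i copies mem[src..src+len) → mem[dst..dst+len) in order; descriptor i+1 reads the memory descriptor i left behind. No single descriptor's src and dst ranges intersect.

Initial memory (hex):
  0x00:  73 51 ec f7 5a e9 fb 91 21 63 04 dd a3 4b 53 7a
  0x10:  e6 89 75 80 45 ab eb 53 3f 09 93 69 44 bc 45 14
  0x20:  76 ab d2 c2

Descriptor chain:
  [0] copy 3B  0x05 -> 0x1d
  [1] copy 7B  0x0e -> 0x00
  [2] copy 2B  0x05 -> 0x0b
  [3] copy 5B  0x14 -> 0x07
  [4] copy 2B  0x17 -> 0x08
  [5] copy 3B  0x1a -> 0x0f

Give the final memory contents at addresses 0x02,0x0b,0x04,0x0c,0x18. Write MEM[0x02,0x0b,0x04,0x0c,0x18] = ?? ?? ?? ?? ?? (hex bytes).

MEM[0x02,0x0b,0x04,0x0c,0x18] = e6 3f 75 45 3f

D0: mem[0x1d..0x1f] <- [e9 fb 91]
D1: mem[0x00..0x06] <- [53 7a e6 89 75 80 45]
D2: mem[0x0b..0x0c] <- [80 45]
D3: mem[0x07..0x0b] <- [45 ab eb 53 3f]
D4: mem[0x08..0x09] <- [53 3f]
D5: mem[0x0f..0x11] <- [93 69 44]
query mem[0x02]=0xe6, mem[0x0b]=0x3f, mem[0x04]=0x75, mem[0x0c]=0x45, mem[0x18]=0x3f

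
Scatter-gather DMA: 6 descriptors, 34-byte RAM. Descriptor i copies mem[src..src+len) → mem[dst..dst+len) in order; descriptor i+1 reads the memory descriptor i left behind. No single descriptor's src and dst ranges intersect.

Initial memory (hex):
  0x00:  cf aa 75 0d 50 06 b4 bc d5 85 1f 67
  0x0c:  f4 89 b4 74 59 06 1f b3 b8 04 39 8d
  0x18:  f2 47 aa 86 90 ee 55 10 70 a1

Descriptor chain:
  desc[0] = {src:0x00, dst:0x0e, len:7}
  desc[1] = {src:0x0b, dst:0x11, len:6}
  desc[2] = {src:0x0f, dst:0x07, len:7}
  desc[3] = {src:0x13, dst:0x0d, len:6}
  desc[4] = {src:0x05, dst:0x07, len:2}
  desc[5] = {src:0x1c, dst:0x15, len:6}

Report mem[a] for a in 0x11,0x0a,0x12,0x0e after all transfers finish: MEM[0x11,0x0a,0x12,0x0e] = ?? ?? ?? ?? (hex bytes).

  after D0: wrote 7B at 0x0e = cfaa750d5006b4
  after D1: wrote 6B at 0x11 = 67f489cfaa75
  after D2: wrote 7B at 0x07 = aa7567f489cfaa
  after D3: wrote 6B at 0x0d = 89cfaa758df2
  after D4: wrote 2B at 0x07 = 06b4
  after D5: wrote 6B at 0x15 = 90ee551070a1
query mem[0x11]=0x8d, mem[0x0a]=0xf4, mem[0x12]=0xf2, mem[0x0e]=0xcf

MEM[0x11,0x0a,0x12,0x0e] = 8d f4 f2 cf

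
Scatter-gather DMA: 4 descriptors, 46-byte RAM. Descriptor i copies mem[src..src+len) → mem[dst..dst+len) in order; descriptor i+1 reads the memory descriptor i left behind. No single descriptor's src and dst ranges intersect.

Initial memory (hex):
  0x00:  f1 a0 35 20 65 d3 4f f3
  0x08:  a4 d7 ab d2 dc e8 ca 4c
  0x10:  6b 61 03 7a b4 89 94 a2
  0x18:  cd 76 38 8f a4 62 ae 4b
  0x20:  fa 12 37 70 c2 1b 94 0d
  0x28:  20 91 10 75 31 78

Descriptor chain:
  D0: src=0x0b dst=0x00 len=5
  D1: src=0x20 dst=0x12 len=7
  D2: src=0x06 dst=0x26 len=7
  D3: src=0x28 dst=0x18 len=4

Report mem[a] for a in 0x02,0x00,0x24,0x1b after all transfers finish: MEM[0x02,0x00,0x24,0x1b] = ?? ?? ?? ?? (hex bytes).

#0 dst[0x00+5] := {0xd2,0xdc,0xe8,0xca,0x4c}
#1 dst[0x12+7] := {0xfa,0x12,0x37,0x70,0xc2,0x1b,0x94}
#2 dst[0x26+7] := {0x4f,0xf3,0xa4,0xd7,0xab,0xd2,0xdc}
#3 dst[0x18+4] := {0xa4,0xd7,0xab,0xd2}
query mem[0x02]=0xe8, mem[0x00]=0xd2, mem[0x24]=0xc2, mem[0x1b]=0xd2

MEM[0x02,0x00,0x24,0x1b] = e8 d2 c2 d2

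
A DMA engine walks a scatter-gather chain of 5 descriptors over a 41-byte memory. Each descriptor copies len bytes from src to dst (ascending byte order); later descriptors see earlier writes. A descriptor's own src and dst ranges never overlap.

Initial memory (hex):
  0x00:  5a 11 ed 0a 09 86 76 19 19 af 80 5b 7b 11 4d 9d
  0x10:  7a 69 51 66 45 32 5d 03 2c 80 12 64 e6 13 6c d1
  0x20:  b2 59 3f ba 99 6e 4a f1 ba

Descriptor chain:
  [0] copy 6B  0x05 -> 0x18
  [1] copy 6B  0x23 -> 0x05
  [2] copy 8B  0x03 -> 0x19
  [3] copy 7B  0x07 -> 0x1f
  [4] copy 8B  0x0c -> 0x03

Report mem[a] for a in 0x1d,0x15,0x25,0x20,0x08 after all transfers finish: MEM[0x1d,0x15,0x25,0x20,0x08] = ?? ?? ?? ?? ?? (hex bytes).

#0 dst[0x18+6] := {0x86,0x76,0x19,0x19,0xaf,0x80}
#1 dst[0x05+6] := {0xba,0x99,0x6e,0x4a,0xf1,0xba}
#2 dst[0x19+8] := {0x0a,0x09,0xba,0x99,0x6e,0x4a,0xf1,0xba}
#3 dst[0x1f+7] := {0x6e,0x4a,0xf1,0xba,0x5b,0x7b,0x11}
#4 dst[0x03+8] := {0x7b,0x11,0x4d,0x9d,0x7a,0x69,0x51,0x66}
query mem[0x1d]=0x6e, mem[0x15]=0x32, mem[0x25]=0x11, mem[0x20]=0x4a, mem[0x08]=0x69

MEM[0x1d,0x15,0x25,0x20,0x08] = 6e 32 11 4a 69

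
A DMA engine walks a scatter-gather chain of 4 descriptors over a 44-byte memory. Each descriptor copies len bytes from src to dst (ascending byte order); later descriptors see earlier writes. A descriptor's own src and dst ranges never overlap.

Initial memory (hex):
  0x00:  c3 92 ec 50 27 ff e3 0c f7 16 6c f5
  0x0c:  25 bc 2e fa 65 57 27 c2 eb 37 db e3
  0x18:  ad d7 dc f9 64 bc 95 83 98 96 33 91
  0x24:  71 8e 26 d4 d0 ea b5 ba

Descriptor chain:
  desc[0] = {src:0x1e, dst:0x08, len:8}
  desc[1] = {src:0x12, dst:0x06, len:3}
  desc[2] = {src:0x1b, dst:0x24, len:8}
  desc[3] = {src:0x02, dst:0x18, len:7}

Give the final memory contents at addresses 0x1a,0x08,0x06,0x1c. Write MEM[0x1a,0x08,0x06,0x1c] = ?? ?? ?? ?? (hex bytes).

  after D0: wrote 8B at 0x08 = 958398963391718e
  after D1: wrote 3B at 0x06 = 27c2eb
  after D2: wrote 8B at 0x24 = f964bc9583989633
  after D3: wrote 7B at 0x18 = ec5027ff27c2eb
query mem[0x1a]=0x27, mem[0x08]=0xeb, mem[0x06]=0x27, mem[0x1c]=0x27

MEM[0x1a,0x08,0x06,0x1c] = 27 eb 27 27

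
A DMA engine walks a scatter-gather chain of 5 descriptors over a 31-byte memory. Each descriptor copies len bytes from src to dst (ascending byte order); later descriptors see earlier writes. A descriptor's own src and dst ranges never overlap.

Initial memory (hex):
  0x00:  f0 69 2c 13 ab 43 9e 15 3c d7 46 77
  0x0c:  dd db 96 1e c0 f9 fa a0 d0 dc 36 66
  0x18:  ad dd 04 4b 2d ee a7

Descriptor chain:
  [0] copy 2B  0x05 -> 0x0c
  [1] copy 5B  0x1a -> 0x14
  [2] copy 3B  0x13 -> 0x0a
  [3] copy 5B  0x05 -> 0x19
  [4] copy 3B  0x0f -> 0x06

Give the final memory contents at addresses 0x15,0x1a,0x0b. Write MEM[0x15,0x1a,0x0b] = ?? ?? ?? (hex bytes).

MEM[0x15,0x1a,0x0b] = 4b 9e 04

D0: mem[0x0c..0x0d] <- [43 9e]
D1: mem[0x14..0x18] <- [04 4b 2d ee a7]
D2: mem[0x0a..0x0c] <- [a0 04 4b]
D3: mem[0x19..0x1d] <- [43 9e 15 3c d7]
D4: mem[0x06..0x08] <- [1e c0 f9]
query mem[0x15]=0x4b, mem[0x1a]=0x9e, mem[0x0b]=0x04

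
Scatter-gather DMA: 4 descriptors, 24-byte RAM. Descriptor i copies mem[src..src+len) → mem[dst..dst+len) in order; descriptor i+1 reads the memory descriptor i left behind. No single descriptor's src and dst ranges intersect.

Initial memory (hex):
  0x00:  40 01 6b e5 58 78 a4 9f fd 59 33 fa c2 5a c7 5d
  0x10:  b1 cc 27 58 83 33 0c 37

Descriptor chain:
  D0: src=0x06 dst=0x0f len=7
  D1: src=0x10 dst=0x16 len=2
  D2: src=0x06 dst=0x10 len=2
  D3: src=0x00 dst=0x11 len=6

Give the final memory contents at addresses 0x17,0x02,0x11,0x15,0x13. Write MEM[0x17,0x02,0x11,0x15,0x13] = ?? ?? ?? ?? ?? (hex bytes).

MEM[0x17,0x02,0x11,0x15,0x13] = fd 6b 40 58 6b

#0 dst[0x0f+7] := {0xa4,0x9f,0xfd,0x59,0x33,0xfa,0xc2}
#1 dst[0x16+2] := {0x9f,0xfd}
#2 dst[0x10+2] := {0xa4,0x9f}
#3 dst[0x11+6] := {0x40,0x01,0x6b,0xe5,0x58,0x78}
query mem[0x17]=0xfd, mem[0x02]=0x6b, mem[0x11]=0x40, mem[0x15]=0x58, mem[0x13]=0x6b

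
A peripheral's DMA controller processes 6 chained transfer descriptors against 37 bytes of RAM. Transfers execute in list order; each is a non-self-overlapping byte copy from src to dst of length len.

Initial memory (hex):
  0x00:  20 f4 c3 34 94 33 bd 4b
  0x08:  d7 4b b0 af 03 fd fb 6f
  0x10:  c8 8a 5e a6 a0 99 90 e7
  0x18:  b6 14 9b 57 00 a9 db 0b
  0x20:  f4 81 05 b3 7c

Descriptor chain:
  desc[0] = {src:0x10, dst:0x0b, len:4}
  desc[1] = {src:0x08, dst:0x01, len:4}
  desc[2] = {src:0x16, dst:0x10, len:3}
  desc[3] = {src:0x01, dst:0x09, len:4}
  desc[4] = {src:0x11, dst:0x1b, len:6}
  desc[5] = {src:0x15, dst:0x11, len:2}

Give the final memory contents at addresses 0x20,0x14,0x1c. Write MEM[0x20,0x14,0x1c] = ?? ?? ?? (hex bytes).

[0] 0x10->0x0b len=4 : c8 8a 5e a6
[1] 0x08->0x01 len=4 : d7 4b b0 c8
[2] 0x16->0x10 len=3 : 90 e7 b6
[3] 0x01->0x09 len=4 : d7 4b b0 c8
[4] 0x11->0x1b len=6 : e7 b6 a6 a0 99 90
[5] 0x15->0x11 len=2 : 99 90
query mem[0x20]=0x90, mem[0x14]=0xa0, mem[0x1c]=0xb6

MEM[0x20,0x14,0x1c] = 90 a0 b6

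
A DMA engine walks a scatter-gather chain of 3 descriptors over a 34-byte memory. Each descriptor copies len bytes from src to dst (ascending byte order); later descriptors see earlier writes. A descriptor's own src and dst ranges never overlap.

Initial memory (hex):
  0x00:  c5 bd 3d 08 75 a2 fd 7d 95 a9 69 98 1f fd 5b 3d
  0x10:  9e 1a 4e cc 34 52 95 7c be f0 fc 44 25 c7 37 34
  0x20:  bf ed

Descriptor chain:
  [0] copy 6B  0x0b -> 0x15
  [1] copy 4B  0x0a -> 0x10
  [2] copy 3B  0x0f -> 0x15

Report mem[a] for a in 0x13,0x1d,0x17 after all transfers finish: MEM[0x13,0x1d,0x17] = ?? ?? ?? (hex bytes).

D0: mem[0x15..0x1a] <- [98 1f fd 5b 3d 9e]
D1: mem[0x10..0x13] <- [69 98 1f fd]
D2: mem[0x15..0x17] <- [3d 69 98]
query mem[0x13]=0xfd, mem[0x1d]=0xc7, mem[0x17]=0x98

MEM[0x13,0x1d,0x17] = fd c7 98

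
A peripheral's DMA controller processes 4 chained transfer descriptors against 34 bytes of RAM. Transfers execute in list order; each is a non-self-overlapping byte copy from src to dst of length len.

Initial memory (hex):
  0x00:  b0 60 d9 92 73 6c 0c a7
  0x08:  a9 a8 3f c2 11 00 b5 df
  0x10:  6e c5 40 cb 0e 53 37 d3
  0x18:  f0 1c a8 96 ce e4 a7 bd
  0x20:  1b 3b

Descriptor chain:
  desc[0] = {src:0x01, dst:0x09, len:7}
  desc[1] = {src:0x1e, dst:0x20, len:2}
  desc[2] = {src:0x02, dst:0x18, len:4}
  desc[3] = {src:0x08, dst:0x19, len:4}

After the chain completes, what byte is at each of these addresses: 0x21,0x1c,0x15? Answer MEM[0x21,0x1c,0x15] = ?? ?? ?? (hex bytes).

MEM[0x21,0x1c,0x15] = bd 92 53

[0] 0x01->0x09 len=7 : 60 d9 92 73 6c 0c a7
[1] 0x1e->0x20 len=2 : a7 bd
[2] 0x02->0x18 len=4 : d9 92 73 6c
[3] 0x08->0x19 len=4 : a9 60 d9 92
query mem[0x21]=0xbd, mem[0x1c]=0x92, mem[0x15]=0x53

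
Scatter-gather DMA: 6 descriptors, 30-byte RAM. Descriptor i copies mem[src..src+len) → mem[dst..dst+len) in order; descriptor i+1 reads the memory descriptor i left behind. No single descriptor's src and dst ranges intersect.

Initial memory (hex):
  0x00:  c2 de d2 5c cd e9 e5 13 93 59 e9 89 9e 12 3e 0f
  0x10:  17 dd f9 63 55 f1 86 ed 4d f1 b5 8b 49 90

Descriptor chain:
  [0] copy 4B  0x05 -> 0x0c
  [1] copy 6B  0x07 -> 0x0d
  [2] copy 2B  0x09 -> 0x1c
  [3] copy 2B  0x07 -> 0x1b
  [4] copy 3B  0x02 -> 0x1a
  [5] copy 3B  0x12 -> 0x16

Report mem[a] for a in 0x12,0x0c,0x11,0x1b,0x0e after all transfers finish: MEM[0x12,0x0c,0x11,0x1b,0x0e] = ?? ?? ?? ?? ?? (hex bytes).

  after D0: wrote 4B at 0x0c = e9e51393
  after D1: wrote 6B at 0x0d = 139359e989e9
  after D2: wrote 2B at 0x1c = 59e9
  after D3: wrote 2B at 0x1b = 1393
  after D4: wrote 3B at 0x1a = d25ccd
  after D5: wrote 3B at 0x16 = e96355
query mem[0x12]=0xe9, mem[0x0c]=0xe9, mem[0x11]=0x89, mem[0x1b]=0x5c, mem[0x0e]=0x93

MEM[0x12,0x0c,0x11,0x1b,0x0e] = e9 e9 89 5c 93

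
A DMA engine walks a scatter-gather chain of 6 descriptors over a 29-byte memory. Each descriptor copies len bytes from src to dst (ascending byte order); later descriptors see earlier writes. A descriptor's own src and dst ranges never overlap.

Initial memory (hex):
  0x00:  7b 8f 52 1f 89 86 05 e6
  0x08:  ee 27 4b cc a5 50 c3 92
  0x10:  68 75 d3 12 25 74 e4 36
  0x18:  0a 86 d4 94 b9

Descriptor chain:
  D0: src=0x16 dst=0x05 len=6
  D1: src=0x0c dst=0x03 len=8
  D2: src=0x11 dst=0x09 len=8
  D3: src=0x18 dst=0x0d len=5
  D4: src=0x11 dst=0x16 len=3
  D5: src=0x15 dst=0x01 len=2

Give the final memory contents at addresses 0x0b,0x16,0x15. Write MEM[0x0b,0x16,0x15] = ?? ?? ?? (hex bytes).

D0: mem[0x05..0x0a] <- [e4 36 0a 86 d4 94]
D1: mem[0x03..0x0a] <- [a5 50 c3 92 68 75 d3 12]
D2: mem[0x09..0x10] <- [75 d3 12 25 74 e4 36 0a]
D3: mem[0x0d..0x11] <- [0a 86 d4 94 b9]
D4: mem[0x16..0x18] <- [b9 d3 12]
D5: mem[0x01..0x02] <- [74 b9]
query mem[0x0b]=0x12, mem[0x16]=0xb9, mem[0x15]=0x74

MEM[0x0b,0x16,0x15] = 12 b9 74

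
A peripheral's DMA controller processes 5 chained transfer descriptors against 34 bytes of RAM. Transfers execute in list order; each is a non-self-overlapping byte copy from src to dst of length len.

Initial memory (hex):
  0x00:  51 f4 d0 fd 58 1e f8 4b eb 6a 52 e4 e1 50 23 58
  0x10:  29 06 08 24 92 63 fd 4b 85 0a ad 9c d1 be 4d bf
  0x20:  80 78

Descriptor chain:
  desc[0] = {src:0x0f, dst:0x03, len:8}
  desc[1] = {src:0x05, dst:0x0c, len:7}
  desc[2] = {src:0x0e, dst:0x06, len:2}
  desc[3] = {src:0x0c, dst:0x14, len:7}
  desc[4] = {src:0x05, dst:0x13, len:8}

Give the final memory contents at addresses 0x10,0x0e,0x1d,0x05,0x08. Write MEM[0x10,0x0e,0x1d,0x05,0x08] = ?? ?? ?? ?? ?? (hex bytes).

D0: mem[0x03..0x0a] <- [58 29 06 08 24 92 63 fd]
D1: mem[0x0c..0x12] <- [06 08 24 92 63 fd e4]
D2: mem[0x06..0x07] <- [24 92]
D3: mem[0x14..0x1a] <- [06 08 24 92 63 fd e4]
D4: mem[0x13..0x1a] <- [06 24 92 92 63 fd e4 06]
query mem[0x10]=0x63, mem[0x0e]=0x24, mem[0x1d]=0xbe, mem[0x05]=0x06, mem[0x08]=0x92

MEM[0x10,0x0e,0x1d,0x05,0x08] = 63 24 be 06 92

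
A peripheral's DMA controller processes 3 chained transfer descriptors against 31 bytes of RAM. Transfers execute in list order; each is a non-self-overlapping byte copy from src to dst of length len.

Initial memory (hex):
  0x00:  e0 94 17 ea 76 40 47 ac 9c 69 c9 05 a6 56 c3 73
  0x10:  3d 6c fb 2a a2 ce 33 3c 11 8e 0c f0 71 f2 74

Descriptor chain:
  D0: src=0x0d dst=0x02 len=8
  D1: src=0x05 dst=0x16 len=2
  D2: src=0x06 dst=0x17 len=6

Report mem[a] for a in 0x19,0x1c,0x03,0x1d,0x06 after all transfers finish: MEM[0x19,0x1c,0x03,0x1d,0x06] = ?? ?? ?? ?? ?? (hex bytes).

  after D0: wrote 8B at 0x02 = 56c3733d6cfb2aa2
  after D1: wrote 2B at 0x16 = 3d6c
  after D2: wrote 6B at 0x17 = 6cfb2aa2c905
query mem[0x19]=0x2a, mem[0x1c]=0x05, mem[0x03]=0xc3, mem[0x1d]=0xf2, mem[0x06]=0x6c

MEM[0x19,0x1c,0x03,0x1d,0x06] = 2a 05 c3 f2 6c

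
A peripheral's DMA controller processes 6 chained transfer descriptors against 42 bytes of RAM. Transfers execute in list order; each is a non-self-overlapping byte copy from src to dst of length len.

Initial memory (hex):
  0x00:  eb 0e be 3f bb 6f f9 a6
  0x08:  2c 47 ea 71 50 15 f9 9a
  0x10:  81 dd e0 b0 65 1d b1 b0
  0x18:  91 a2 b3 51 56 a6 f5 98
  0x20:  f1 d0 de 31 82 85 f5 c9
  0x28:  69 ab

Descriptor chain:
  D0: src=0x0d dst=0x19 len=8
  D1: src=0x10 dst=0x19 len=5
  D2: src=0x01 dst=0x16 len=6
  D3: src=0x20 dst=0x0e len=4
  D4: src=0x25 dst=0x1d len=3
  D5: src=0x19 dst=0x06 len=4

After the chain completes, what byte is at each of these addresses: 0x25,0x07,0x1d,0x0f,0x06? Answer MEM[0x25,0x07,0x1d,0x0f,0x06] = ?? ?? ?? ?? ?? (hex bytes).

MEM[0x25,0x07,0x1d,0x0f,0x06] = 85 6f 85 d0 bb

D0: mem[0x19..0x20] <- [15 f9 9a 81 dd e0 b0 65]
D1: mem[0x19..0x1d] <- [81 dd e0 b0 65]
D2: mem[0x16..0x1b] <- [0e be 3f bb 6f f9]
D3: mem[0x0e..0x11] <- [65 d0 de 31]
D4: mem[0x1d..0x1f] <- [85 f5 c9]
D5: mem[0x06..0x09] <- [bb 6f f9 b0]
query mem[0x25]=0x85, mem[0x07]=0x6f, mem[0x1d]=0x85, mem[0x0f]=0xd0, mem[0x06]=0xbb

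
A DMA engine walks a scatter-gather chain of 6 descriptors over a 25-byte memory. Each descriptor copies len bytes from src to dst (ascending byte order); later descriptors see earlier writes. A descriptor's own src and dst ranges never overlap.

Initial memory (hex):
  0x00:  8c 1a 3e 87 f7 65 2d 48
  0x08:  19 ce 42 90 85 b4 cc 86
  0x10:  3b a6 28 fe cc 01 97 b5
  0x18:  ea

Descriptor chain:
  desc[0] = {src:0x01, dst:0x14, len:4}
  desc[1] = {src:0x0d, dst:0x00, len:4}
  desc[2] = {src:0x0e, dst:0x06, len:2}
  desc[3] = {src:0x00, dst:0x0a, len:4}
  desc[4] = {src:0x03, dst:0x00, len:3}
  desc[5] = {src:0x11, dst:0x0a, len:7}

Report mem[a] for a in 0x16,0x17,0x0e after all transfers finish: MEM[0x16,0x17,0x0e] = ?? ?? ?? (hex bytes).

MEM[0x16,0x17,0x0e] = 87 f7 3e

  after D0: wrote 4B at 0x14 = 1a3e87f7
  after D1: wrote 4B at 0x00 = b4cc863b
  after D2: wrote 2B at 0x06 = cc86
  after D3: wrote 4B at 0x0a = b4cc863b
  after D4: wrote 3B at 0x00 = 3bf765
  after D5: wrote 7B at 0x0a = a628fe1a3e87f7
query mem[0x16]=0x87, mem[0x17]=0xf7, mem[0x0e]=0x3e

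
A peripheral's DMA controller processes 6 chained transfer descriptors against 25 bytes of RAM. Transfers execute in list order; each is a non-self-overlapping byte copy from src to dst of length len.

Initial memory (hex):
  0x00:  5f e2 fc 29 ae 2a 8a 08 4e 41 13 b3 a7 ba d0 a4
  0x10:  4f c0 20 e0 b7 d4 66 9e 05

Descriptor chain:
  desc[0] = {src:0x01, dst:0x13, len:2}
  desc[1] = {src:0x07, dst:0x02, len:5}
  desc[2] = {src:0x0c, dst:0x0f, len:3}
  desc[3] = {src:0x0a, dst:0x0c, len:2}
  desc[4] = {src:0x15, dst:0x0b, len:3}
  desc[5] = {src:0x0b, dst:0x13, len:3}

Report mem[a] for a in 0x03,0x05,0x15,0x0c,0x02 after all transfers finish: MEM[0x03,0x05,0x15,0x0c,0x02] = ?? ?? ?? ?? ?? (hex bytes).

MEM[0x03,0x05,0x15,0x0c,0x02] = 4e 13 9e 66 08

  after D0: wrote 2B at 0x13 = e2fc
  after D1: wrote 5B at 0x02 = 084e4113b3
  after D2: wrote 3B at 0x0f = a7bad0
  after D3: wrote 2B at 0x0c = 13b3
  after D4: wrote 3B at 0x0b = d4669e
  after D5: wrote 3B at 0x13 = d4669e
query mem[0x03]=0x4e, mem[0x05]=0x13, mem[0x15]=0x9e, mem[0x0c]=0x66, mem[0x02]=0x08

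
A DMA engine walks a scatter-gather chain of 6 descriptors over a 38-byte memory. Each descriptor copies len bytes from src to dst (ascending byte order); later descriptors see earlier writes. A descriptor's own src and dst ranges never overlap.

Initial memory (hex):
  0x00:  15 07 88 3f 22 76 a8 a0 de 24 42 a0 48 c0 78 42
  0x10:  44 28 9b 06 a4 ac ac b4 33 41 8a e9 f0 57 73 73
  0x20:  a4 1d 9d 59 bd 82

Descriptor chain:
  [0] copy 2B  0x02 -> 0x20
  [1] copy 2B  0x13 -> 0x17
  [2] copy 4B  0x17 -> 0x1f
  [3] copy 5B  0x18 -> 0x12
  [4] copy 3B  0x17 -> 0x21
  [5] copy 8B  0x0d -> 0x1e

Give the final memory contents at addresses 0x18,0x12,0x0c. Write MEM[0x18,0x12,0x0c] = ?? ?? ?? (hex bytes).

MEM[0x18,0x12,0x0c] = a4 a4 48

[0] 0x02->0x20 len=2 : 88 3f
[1] 0x13->0x17 len=2 : 06 a4
[2] 0x17->0x1f len=4 : 06 a4 41 8a
[3] 0x18->0x12 len=5 : a4 41 8a e9 f0
[4] 0x17->0x21 len=3 : 06 a4 41
[5] 0x0d->0x1e len=8 : c0 78 42 44 28 a4 41 8a
query mem[0x18]=0xa4, mem[0x12]=0xa4, mem[0x0c]=0x48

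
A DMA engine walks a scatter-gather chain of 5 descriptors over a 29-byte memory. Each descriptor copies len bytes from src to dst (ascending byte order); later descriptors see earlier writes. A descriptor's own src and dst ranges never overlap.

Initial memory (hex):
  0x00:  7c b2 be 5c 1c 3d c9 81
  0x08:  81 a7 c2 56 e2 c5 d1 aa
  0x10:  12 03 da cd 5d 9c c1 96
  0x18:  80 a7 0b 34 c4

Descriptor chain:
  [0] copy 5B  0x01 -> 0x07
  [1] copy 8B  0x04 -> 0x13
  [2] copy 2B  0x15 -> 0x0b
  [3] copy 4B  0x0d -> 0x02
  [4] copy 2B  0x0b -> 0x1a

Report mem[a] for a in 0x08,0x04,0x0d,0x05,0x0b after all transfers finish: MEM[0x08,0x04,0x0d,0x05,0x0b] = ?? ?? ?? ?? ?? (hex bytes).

  after D0: wrote 5B at 0x07 = b2be5c1c3d
  after D1: wrote 8B at 0x13 = 1c3dc9b2be5c1c3d
  after D2: wrote 2B at 0x0b = c9b2
  after D3: wrote 4B at 0x02 = c5d1aa12
  after D4: wrote 2B at 0x1a = c9b2
query mem[0x08]=0xbe, mem[0x04]=0xaa, mem[0x0d]=0xc5, mem[0x05]=0x12, mem[0x0b]=0xc9

MEM[0x08,0x04,0x0d,0x05,0x0b] = be aa c5 12 c9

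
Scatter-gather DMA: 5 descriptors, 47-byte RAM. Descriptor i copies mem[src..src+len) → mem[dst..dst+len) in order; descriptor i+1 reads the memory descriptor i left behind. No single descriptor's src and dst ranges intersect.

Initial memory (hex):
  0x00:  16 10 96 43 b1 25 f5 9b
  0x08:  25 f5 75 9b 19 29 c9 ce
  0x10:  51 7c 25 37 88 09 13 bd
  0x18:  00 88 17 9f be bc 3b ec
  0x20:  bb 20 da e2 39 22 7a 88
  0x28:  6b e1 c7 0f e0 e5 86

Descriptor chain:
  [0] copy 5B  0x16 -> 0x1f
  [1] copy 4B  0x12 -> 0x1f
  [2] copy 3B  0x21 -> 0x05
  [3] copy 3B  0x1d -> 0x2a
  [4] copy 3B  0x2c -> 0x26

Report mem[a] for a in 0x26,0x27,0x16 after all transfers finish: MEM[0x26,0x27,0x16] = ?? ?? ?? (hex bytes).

[0] 0x16->0x1f len=5 : 13 bd 00 88 17
[1] 0x12->0x1f len=4 : 25 37 88 09
[2] 0x21->0x05 len=3 : 88 09 17
[3] 0x1d->0x2a len=3 : bc 3b 25
[4] 0x2c->0x26 len=3 : 25 e5 86
query mem[0x26]=0x25, mem[0x27]=0xe5, mem[0x16]=0x13

MEM[0x26,0x27,0x16] = 25 e5 13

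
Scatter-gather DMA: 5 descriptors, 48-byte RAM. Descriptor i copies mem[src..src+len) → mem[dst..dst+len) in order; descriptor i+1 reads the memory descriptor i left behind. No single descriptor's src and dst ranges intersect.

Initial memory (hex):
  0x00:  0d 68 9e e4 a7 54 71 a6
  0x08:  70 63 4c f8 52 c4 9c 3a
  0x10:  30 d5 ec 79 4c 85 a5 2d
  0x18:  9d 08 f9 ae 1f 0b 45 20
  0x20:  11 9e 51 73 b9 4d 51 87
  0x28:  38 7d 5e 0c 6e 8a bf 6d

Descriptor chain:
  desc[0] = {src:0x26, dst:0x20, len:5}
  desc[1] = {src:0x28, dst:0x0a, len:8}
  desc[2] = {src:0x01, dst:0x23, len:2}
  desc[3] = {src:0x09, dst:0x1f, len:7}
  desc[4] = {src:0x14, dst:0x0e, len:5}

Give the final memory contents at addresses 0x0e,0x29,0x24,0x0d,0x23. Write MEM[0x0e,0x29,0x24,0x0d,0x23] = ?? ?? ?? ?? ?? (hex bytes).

  after D0: wrote 5B at 0x20 = 5187387d5e
  after D1: wrote 8B at 0x0a = 387d5e0c6e8abf6d
  after D2: wrote 2B at 0x23 = 689e
  after D3: wrote 7B at 0x1f = 63387d5e0c6e8a
  after D4: wrote 5B at 0x0e = 4c85a52d9d
query mem[0x0e]=0x4c, mem[0x29]=0x7d, mem[0x24]=0x6e, mem[0x0d]=0x0c, mem[0x23]=0x0c

MEM[0x0e,0x29,0x24,0x0d,0x23] = 4c 7d 6e 0c 0c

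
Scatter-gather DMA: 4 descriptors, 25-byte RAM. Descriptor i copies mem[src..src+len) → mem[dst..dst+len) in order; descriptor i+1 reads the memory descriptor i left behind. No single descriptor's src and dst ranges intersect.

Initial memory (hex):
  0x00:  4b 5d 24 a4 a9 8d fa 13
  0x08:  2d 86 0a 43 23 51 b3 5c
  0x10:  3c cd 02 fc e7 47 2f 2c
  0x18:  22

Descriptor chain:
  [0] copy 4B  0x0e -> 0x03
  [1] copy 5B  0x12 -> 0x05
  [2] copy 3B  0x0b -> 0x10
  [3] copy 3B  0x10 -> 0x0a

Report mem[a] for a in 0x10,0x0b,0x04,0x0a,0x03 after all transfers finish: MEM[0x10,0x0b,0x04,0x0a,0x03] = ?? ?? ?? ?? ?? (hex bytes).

MEM[0x10,0x0b,0x04,0x0a,0x03] = 43 23 5c 43 b3

#0 dst[0x03+4] := {0xb3,0x5c,0x3c,0xcd}
#1 dst[0x05+5] := {0x02,0xfc,0xe7,0x47,0x2f}
#2 dst[0x10+3] := {0x43,0x23,0x51}
#3 dst[0x0a+3] := {0x43,0x23,0x51}
query mem[0x10]=0x43, mem[0x0b]=0x23, mem[0x04]=0x5c, mem[0x0a]=0x43, mem[0x03]=0xb3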